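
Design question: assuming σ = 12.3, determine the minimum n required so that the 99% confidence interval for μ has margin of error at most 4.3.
n ≥ 55

For margin E ≤ 4.3:
n ≥ (z* · σ / E)²
n ≥ (2.576 · 12.3 / 4.3)²
n ≥ 54.30

Minimum n = 55 (rounding up)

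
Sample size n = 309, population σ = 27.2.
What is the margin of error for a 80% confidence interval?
Margin of error = 1.98

Margin of error = z* · σ/√n
= 1.282 · 27.2/√309
= 1.282 · 27.2/17.5784
= 1.98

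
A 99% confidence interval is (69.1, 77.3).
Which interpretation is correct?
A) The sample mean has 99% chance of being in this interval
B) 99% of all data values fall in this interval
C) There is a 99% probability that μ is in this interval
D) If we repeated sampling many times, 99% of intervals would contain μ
D

A) Wrong — x̄ is observed and sits in the interval by construction.
B) Wrong — a CI is about the parameter μ, not individual data values.
C) Wrong — μ is fixed; the randomness lives in the interval, not in μ.
D) Correct — this is the frequentist long-run coverage interpretation.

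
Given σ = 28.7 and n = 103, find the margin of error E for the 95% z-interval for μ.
Margin of error = 5.54

Margin of error = z* · σ/√n
= 1.960 · 28.7/√103
= 1.960 · 28.7/10.1489
= 5.54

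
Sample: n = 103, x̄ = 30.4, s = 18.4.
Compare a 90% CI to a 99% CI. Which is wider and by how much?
99% CI is wider by 3.50

df = 102
90% CI: t* = 1.660, (27.39, 33.41), width = 2 · t* · s/√n = 6.02
99% CI: t* = 2.625, (25.64, 35.16), width = 2 · t* · s/√n = 9.52

The 99% CI is wider by 9.52 - 6.02 = 3.50.
Higher confidence requires a wider interval.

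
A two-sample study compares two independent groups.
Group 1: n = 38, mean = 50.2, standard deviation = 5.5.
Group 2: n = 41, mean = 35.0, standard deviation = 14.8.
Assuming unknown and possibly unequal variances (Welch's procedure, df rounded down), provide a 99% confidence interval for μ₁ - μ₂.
(8.57, 21.83)

Difference: x̄₁ - x̄₂ = 15.20
SE = √(s₁²/n₁ + s₂²/n₂) = √(5.5²/38 + 14.8²/41) = 2.4776
df = 51.57 → 51 (Welch–Satterthwaite, rounded down)
t* = 2.676

CI: 15.20 ± 2.676 · 2.4776 = 15.20 ± 6.63 = (8.57, 21.83)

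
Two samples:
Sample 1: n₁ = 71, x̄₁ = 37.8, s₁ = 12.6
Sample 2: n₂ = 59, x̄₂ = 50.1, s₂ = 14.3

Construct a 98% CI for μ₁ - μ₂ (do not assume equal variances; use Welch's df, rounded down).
(-17.93, -6.67)

Difference: x̄₁ - x̄₂ = -12.30
SE = √(s₁²/n₁ + s₂²/n₂) = √(12.6²/71 + 14.3²/59) = 2.3879
df = 116.72 → 116 (Welch–Satterthwaite, rounded down)
t* = 2.359

CI: -12.30 ± 2.359 · 2.3879 = -12.30 ± 5.63 = (-17.93, -6.67)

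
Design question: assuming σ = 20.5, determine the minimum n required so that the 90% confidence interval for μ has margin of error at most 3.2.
n ≥ 112

For margin E ≤ 3.2:
n ≥ (z* · σ / E)²
n ≥ (1.645 · 20.5 / 3.2)²
n ≥ 111.06

Minimum n = 112 (rounding up)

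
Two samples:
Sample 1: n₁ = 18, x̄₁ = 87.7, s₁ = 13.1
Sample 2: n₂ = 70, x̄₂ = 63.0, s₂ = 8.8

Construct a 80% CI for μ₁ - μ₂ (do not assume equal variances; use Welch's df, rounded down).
(20.38, 29.02)

Difference: x̄₁ - x̄₂ = 24.70
SE = √(s₁²/n₁ + s₂²/n₂) = √(13.1²/18 + 8.8²/70) = 3.2619
df = 21.10 → 21 (Welch–Satterthwaite, rounded down)
t* = 1.323

CI: 24.70 ± 1.323 · 3.2619 = 24.70 ± 4.32 = (20.38, 29.02)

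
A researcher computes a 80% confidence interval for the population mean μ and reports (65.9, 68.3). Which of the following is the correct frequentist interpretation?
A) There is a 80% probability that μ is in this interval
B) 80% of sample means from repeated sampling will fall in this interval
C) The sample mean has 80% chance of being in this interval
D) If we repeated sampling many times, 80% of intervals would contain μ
D

A) Wrong — μ is fixed; the randomness lives in the interval, not in μ.
B) Wrong — coverage applies to intervals containing μ, not to future x̄ values.
C) Wrong — x̄ is observed and sits in the interval by construction.
D) Correct — this is the frequentist long-run coverage interpretation.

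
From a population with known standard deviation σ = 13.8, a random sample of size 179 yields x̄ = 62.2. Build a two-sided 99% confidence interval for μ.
(59.54, 64.86)

z-interval (σ known):
z* = 2.576 for 99% confidence

Margin of error = z* · σ/√n = 2.576 · 13.8/√179 = 2.66

CI: (62.2 - 2.66, 62.2 + 2.66) = (59.54, 64.86)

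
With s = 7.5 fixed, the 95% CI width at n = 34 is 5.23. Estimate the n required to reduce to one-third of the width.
n ≈ 306

CI width ∝ 1/√n
To reduce width by factor 3, need √n to grow by 3 → need 3² = 9 times as many samples.

Current: n = 34, width = 5.23
New: n = 306, width ≈ 1.69

Width reduced by factor of 5.23/1.69 = 3.09.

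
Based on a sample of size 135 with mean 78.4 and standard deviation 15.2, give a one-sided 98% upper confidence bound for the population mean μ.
μ ≤ 81.11

Upper bound (one-sided):
t* = 2.074 (one-sided for 98%)
Upper bound = x̄ + t* · s/√n = 78.4 + 2.074 · 15.2/√135 = 81.11

We are 98% confident that μ ≤ 81.11.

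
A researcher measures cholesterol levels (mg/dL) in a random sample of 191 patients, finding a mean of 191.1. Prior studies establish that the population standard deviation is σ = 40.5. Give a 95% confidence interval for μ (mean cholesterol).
(185.36, 196.84)

z-interval (σ known):
z* = 1.960 for 95% confidence

Margin of error = z* · σ/√n = 1.960 · 40.5/√191 = 5.74

CI: (191.1 - 5.74, 191.1 + 5.74) = (185.36, 196.84)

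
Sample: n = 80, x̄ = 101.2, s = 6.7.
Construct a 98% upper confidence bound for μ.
μ ≤ 102.76

Upper bound (one-sided):
t* = 2.088 (one-sided for 98%)
Upper bound = x̄ + t* · s/√n = 101.2 + 2.088 · 6.7/√80 = 102.76

We are 98% confident that μ ≤ 102.76.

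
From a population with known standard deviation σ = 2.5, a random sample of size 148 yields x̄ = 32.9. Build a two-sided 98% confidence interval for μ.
(32.42, 33.38)

z-interval (σ known):
z* = 2.326 for 98% confidence

Margin of error = z* · σ/√n = 2.326 · 2.5/√148 = 0.48

CI: (32.9 - 0.48, 32.9 + 0.48) = (32.42, 33.38)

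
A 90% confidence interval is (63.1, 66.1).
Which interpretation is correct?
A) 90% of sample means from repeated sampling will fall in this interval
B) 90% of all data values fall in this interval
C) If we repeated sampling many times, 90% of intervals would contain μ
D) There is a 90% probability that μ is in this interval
C

A) Wrong — coverage applies to intervals containing μ, not to future x̄ values.
B) Wrong — a CI is about the parameter μ, not individual data values.
C) Correct — this is the frequentist long-run coverage interpretation.
D) Wrong — μ is fixed; the randomness lives in the interval, not in μ.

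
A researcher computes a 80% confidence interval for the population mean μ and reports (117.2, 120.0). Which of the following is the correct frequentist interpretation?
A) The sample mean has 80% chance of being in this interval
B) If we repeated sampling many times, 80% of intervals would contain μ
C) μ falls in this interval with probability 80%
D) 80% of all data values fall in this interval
B

A) Wrong — x̄ is observed and sits in the interval by construction.
B) Correct — this is the frequentist long-run coverage interpretation.
C) Wrong — μ is fixed; the randomness lives in the interval, not in μ.
D) Wrong — a CI is about the parameter μ, not individual data values.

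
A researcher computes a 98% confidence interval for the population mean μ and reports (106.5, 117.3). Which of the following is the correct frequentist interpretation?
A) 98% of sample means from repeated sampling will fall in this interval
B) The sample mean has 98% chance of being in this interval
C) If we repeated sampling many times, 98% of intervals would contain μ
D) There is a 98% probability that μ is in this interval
C

A) Wrong — coverage applies to intervals containing μ, not to future x̄ values.
B) Wrong — x̄ is observed and sits in the interval by construction.
C) Correct — this is the frequentist long-run coverage interpretation.
D) Wrong — μ is fixed; the randomness lives in the interval, not in μ.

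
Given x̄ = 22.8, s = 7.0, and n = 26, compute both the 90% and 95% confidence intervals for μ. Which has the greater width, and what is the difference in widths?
95% CI is wider by 0.97

df = 25
90% CI: t* = 1.708, (20.46, 25.14), width = 2 · t* · s/√n = 4.69
95% CI: t* = 2.060, (19.97, 25.63), width = 2 · t* · s/√n = 5.66

The 95% CI is wider by 5.66 - 4.69 = 0.97.
Higher confidence requires a wider interval.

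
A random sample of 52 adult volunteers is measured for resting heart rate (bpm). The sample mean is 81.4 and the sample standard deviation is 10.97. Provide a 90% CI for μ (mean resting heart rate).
(78.85, 83.95)

t-interval (σ unknown):
df = n - 1 = 51
t* = 1.675 for 90% confidence

Margin of error = t* · s/√n = 1.675 · 10.97/√52 = 2.55

CI: (78.85, 83.95)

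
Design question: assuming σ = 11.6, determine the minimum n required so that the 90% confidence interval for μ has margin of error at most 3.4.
n ≥ 32

For margin E ≤ 3.4:
n ≥ (z* · σ / E)²
n ≥ (1.645 · 11.6 / 3.4)²
n ≥ 31.50

Minimum n = 32 (rounding up)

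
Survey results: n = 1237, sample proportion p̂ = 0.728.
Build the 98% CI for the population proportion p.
(0.699, 0.757)

Proportion CI:
SE = √(p̂(1-p̂)/n) = √(0.728 · 0.272 / 1237) = 0.01265

z* = 2.326
Margin = z* · SE = 2.326 · 0.01265 = 0.0294

CI: 0.728 ± 0.0294 = (0.699, 0.757)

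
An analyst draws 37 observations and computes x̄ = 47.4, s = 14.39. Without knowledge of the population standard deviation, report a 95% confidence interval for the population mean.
(42.60, 52.20)

t-interval (σ unknown):
df = n - 1 = 36
t* = 2.028 for 95% confidence

Margin of error = t* · s/√n = 2.028 · 14.39/√37 = 4.80

CI: (42.60, 52.20)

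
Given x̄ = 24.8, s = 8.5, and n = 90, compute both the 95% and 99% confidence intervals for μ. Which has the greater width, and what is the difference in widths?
99% CI is wider by 1.16

df = 89
95% CI: t* = 1.987, (23.02, 26.58), width = 2 · t* · s/√n = 3.56
99% CI: t* = 2.632, (22.44, 27.16), width = 2 · t* · s/√n = 4.72

The 99% CI is wider by 4.72 - 3.56 = 1.16.
Higher confidence requires a wider interval.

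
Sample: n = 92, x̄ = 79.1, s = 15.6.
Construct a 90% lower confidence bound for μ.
μ ≥ 77.00

Lower bound (one-sided):
t* = 1.291 (one-sided for 90%)
Lower bound = x̄ - t* · s/√n = 79.1 - 1.291 · 15.6/√92 = 77.00

We are 90% confident that μ ≥ 77.00.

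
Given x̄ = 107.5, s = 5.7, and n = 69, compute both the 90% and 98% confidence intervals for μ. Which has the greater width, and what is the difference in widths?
98% CI is wider by 0.98

df = 68
90% CI: t* = 1.668, (106.36, 108.64), width = 2 · t* · s/√n = 2.29
98% CI: t* = 2.382, (105.87, 109.13), width = 2 · t* · s/√n = 3.27

The 98% CI is wider by 3.27 - 2.29 = 0.98.
Higher confidence requires a wider interval.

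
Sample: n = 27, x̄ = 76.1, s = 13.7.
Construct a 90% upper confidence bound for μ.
μ ≤ 79.57

Upper bound (one-sided):
t* = 1.315 (one-sided for 90%)
Upper bound = x̄ + t* · s/√n = 76.1 + 1.315 · 13.7/√27 = 79.57

We are 90% confident that μ ≤ 79.57.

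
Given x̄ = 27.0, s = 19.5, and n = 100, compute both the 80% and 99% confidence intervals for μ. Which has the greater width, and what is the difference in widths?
99% CI is wider by 5.21

df = 99
80% CI: t* = 1.290, (24.48, 29.52), width = 2 · t* · s/√n = 5.03
99% CI: t* = 2.626, (21.88, 32.12), width = 2 · t* · s/√n = 10.24

The 99% CI is wider by 10.24 - 5.03 = 5.21.
Higher confidence requires a wider interval.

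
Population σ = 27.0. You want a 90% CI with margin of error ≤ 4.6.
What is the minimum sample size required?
n ≥ 94

For margin E ≤ 4.6:
n ≥ (z* · σ / E)²
n ≥ (1.645 · 27.0 / 4.6)²
n ≥ 93.23

Minimum n = 94 (rounding up)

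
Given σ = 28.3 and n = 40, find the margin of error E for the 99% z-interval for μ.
Margin of error = 11.53

Margin of error = z* · σ/√n
= 2.576 · 28.3/√40
= 2.576 · 28.3/6.3246
= 11.53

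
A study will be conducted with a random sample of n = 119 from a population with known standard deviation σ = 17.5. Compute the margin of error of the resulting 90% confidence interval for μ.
Margin of error = 2.64

Margin of error = z* · σ/√n
= 1.645 · 17.5/√119
= 1.645 · 17.5/10.9087
= 2.64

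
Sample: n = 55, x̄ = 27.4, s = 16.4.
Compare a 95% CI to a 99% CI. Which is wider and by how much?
99% CI is wider by 2.94

df = 54
95% CI: t* = 2.005, (22.97, 31.83), width = 2 · t* · s/√n = 8.87
99% CI: t* = 2.670, (21.50, 33.30), width = 2 · t* · s/√n = 11.81

The 99% CI is wider by 11.81 - 8.87 = 2.94.
Higher confidence requires a wider interval.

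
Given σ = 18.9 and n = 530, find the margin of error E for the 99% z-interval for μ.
Margin of error = 2.11

Margin of error = z* · σ/√n
= 2.576 · 18.9/√530
= 2.576 · 18.9/23.0217
= 2.11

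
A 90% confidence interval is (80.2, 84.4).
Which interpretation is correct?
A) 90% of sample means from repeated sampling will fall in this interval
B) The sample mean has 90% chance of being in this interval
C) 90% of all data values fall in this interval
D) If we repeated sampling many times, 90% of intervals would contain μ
D

A) Wrong — coverage applies to intervals containing μ, not to future x̄ values.
B) Wrong — x̄ is observed and sits in the interval by construction.
C) Wrong — a CI is about the parameter μ, not individual data values.
D) Correct — this is the frequentist long-run coverage interpretation.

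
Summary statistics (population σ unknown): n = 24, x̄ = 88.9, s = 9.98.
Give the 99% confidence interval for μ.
(83.18, 94.62)

t-interval (σ unknown):
df = n - 1 = 23
t* = 2.807 for 99% confidence

Margin of error = t* · s/√n = 2.807 · 9.98/√24 = 5.72

CI: (83.18, 94.62)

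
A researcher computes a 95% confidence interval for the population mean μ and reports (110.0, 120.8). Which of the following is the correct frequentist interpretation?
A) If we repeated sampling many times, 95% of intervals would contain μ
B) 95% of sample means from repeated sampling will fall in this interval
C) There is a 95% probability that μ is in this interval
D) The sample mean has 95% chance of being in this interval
A

A) Correct — this is the frequentist long-run coverage interpretation.
B) Wrong — coverage applies to intervals containing μ, not to future x̄ values.
C) Wrong — μ is fixed; the randomness lives in the interval, not in μ.
D) Wrong — x̄ is observed and sits in the interval by construction.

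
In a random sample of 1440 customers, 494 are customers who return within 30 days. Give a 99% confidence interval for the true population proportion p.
(0.311, 0.375)

Proportion CI:
p̂ = 494/1440 = 0.34306
SE = √(p̂(1-p̂)/n) = √(0.34306 · 0.65694 / 1440) = 0.01251

z* = 2.576
Margin = z* · SE = 2.576 · 0.01251 = 0.0322

CI: 0.34306 ± 0.0322 = (0.311, 0.375)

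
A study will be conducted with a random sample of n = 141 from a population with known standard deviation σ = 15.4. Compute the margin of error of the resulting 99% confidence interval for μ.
Margin of error = 3.34

Margin of error = z* · σ/√n
= 2.576 · 15.4/√141
= 2.576 · 15.4/11.8743
= 3.34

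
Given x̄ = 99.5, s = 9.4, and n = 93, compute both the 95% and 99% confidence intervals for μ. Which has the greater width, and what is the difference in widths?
99% CI is wider by 1.26

df = 92
95% CI: t* = 1.986, (97.56, 101.44), width = 2 · t* · s/√n = 3.87
99% CI: t* = 2.630, (96.94, 102.06), width = 2 · t* · s/√n = 5.13

The 99% CI is wider by 5.13 - 3.87 = 1.26.
Higher confidence requires a wider interval.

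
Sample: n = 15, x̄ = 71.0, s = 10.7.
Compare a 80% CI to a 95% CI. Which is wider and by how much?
95% CI is wider by 4.42

df = 14
80% CI: t* = 1.345, (67.28, 74.72), width = 2 · t* · s/√n = 7.43
95% CI: t* = 2.145, (65.07, 76.93), width = 2 · t* · s/√n = 11.85

The 95% CI is wider by 11.85 - 7.43 = 4.42.
Higher confidence requires a wider interval.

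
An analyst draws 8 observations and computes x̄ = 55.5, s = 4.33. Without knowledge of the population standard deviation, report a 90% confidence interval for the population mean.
(52.60, 58.40)

t-interval (σ unknown):
df = n - 1 = 7
t* = 1.895 for 90% confidence

Margin of error = t* · s/√n = 1.895 · 4.33/√8 = 2.90

CI: (52.60, 58.40)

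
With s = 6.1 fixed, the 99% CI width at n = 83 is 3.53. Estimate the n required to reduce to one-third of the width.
n ≈ 747

CI width ∝ 1/√n
To reduce width by factor 3, need √n to grow by 3 → need 3² = 9 times as many samples.

Current: n = 83, width = 3.53
New: n = 747, width ≈ 1.15

Width reduced by factor of 3.53/1.15 = 3.07.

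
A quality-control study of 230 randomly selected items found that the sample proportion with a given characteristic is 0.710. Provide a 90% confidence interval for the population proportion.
(0.661, 0.759)

Proportion CI:
SE = √(p̂(1-p̂)/n) = √(0.710 · 0.290 / 230) = 0.02992

z* = 1.645
Margin = z* · SE = 1.645 · 0.02992 = 0.0492

CI: 0.710 ± 0.0492 = (0.661, 0.759)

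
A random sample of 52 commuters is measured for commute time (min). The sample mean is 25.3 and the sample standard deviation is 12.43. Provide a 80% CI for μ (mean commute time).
(23.06, 27.54)

t-interval (σ unknown):
df = n - 1 = 51
t* = 1.298 for 80% confidence

Margin of error = t* · s/√n = 1.298 · 12.43/√52 = 2.24

CI: (23.06, 27.54)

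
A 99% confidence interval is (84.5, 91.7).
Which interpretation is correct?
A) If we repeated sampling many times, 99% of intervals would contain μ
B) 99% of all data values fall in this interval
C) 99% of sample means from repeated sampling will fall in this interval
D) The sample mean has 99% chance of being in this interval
A

A) Correct — this is the frequentist long-run coverage interpretation.
B) Wrong — a CI is about the parameter μ, not individual data values.
C) Wrong — coverage applies to intervals containing μ, not to future x̄ values.
D) Wrong — x̄ is observed and sits in the interval by construction.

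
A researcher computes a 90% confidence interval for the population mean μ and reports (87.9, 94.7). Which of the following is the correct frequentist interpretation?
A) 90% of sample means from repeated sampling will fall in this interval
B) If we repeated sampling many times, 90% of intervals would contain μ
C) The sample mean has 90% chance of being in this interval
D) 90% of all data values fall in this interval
B

A) Wrong — coverage applies to intervals containing μ, not to future x̄ values.
B) Correct — this is the frequentist long-run coverage interpretation.
C) Wrong — x̄ is observed and sits in the interval by construction.
D) Wrong — a CI is about the parameter μ, not individual data values.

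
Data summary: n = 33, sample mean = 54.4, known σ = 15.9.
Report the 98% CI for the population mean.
(47.96, 60.84)

z-interval (σ known):
z* = 2.326 for 98% confidence

Margin of error = z* · σ/√n = 2.326 · 15.9/√33 = 6.44

CI: (54.4 - 6.44, 54.4 + 6.44) = (47.96, 60.84)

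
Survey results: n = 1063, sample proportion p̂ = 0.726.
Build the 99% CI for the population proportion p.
(0.691, 0.761)

Proportion CI:
SE = √(p̂(1-p̂)/n) = √(0.726 · 0.274 / 1063) = 0.01368

z* = 2.576
Margin = z* · SE = 2.576 · 0.01368 = 0.0352

CI: 0.726 ± 0.0352 = (0.691, 0.761)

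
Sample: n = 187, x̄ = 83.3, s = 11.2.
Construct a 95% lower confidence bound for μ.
μ ≥ 81.95

Lower bound (one-sided):
t* = 1.653 (one-sided for 95%)
Lower bound = x̄ - t* · s/√n = 83.3 - 1.653 · 11.2/√187 = 81.95

We are 95% confident that μ ≥ 81.95.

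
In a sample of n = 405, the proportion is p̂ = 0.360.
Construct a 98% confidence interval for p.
(0.305, 0.415)

Proportion CI:
SE = √(p̂(1-p̂)/n) = √(0.360 · 0.640 / 405) = 0.02385

z* = 2.326
Margin = z* · SE = 2.326 · 0.02385 = 0.0555

CI: 0.360 ± 0.0555 = (0.305, 0.415)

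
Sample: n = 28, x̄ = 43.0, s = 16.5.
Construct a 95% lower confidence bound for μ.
μ ≥ 37.69

Lower bound (one-sided):
t* = 1.703 (one-sided for 95%)
Lower bound = x̄ - t* · s/√n = 43.0 - 1.703 · 16.5/√28 = 37.69

We are 95% confident that μ ≥ 37.69.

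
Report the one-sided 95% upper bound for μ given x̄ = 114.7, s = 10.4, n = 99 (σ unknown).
μ ≤ 116.44

Upper bound (one-sided):
t* = 1.661 (one-sided for 95%)
Upper bound = x̄ + t* · s/√n = 114.7 + 1.661 · 10.4/√99 = 116.44

We are 95% confident that μ ≤ 116.44.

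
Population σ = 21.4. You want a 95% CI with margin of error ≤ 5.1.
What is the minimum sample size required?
n ≥ 68

For margin E ≤ 5.1:
n ≥ (z* · σ / E)²
n ≥ (1.960 · 21.4 / 5.1)²
n ≥ 67.64

Minimum n = 68 (rounding up)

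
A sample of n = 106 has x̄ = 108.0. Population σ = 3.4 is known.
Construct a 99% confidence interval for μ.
(107.15, 108.85)

z-interval (σ known):
z* = 2.576 for 99% confidence

Margin of error = z* · σ/√n = 2.576 · 3.4/√106 = 0.85

CI: (108.0 - 0.85, 108.0 + 0.85) = (107.15, 108.85)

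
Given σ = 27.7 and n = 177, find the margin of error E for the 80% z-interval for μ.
Margin of error = 2.67

Margin of error = z* · σ/√n
= 1.282 · 27.7/√177
= 1.282 · 27.7/13.3041
= 2.67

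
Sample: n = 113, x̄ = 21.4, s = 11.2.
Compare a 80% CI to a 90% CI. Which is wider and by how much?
90% CI is wider by 0.78

df = 112
80% CI: t* = 1.289, (20.04, 22.76), width = 2 · t* · s/√n = 2.72
90% CI: t* = 1.659, (19.65, 23.15), width = 2 · t* · s/√n = 3.50

The 90% CI is wider by 3.50 - 2.72 = 0.78.
Higher confidence requires a wider interval.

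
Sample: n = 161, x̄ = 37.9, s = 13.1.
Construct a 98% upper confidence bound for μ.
μ ≤ 40.04

Upper bound (one-sided):
t* = 2.071 (one-sided for 98%)
Upper bound = x̄ + t* · s/√n = 37.9 + 2.071 · 13.1/√161 = 40.04

We are 98% confident that μ ≤ 40.04.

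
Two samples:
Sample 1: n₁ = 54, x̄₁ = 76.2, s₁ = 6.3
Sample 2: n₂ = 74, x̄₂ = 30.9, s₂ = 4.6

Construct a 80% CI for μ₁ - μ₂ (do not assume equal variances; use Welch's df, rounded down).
(44.00, 46.60)

Difference: x̄₁ - x̄₂ = 45.30
SE = √(s₁²/n₁ + s₂²/n₂) = √(6.3²/54 + 4.6²/74) = 1.0104
df = 92.14 → 92 (Welch–Satterthwaite, rounded down)
t* = 1.291

CI: 45.30 ± 1.291 · 1.0104 = 45.30 ± 1.30 = (44.00, 46.60)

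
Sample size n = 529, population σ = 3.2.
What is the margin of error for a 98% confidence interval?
Margin of error = 0.32

Margin of error = z* · σ/√n
= 2.326 · 3.2/√529
= 2.326 · 3.2/23.0000
= 0.32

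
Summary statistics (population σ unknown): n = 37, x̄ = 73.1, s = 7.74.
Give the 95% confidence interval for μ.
(70.52, 75.68)

t-interval (σ unknown):
df = n - 1 = 36
t* = 2.028 for 95% confidence

Margin of error = t* · s/√n = 2.028 · 7.74/√37 = 2.58

CI: (70.52, 75.68)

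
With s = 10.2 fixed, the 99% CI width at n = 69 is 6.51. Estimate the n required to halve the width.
n ≈ 276

CI width ∝ 1/√n
To reduce width by factor 2, need √n to grow by 2 → need 2² = 4 times as many samples.

Current: n = 69, width = 6.51
New: n = 276, width ≈ 3.19

Width reduced by factor of 6.51/3.19 = 2.04.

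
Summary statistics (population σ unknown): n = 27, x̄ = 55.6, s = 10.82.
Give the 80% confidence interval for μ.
(52.86, 58.34)

t-interval (σ unknown):
df = n - 1 = 26
t* = 1.315 for 80% confidence

Margin of error = t* · s/√n = 1.315 · 10.82/√27 = 2.74

CI: (52.86, 58.34)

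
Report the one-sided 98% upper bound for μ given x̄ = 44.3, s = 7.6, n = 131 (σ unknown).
μ ≤ 45.68

Upper bound (one-sided):
t* = 2.075 (one-sided for 98%)
Upper bound = x̄ + t* · s/√n = 44.3 + 2.075 · 7.6/√131 = 45.68

We are 98% confident that μ ≤ 45.68.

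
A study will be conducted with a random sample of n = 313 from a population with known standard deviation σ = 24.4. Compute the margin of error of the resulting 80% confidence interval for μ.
Margin of error = 1.77

Margin of error = z* · σ/√n
= 1.282 · 24.4/√313
= 1.282 · 24.4/17.6918
= 1.77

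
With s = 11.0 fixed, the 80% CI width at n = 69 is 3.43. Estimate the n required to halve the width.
n ≈ 276

CI width ∝ 1/√n
To reduce width by factor 2, need √n to grow by 2 → need 2² = 4 times as many samples.

Current: n = 69, width = 3.43
New: n = 276, width ≈ 1.70

Width reduced by factor of 3.43/1.70 = 2.02.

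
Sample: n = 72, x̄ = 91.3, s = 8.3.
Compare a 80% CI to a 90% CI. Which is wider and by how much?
90% CI is wider by 0.73

df = 71
80% CI: t* = 1.294, (90.03, 92.57), width = 2 · t* · s/√n = 2.53
90% CI: t* = 1.667, (89.67, 92.93), width = 2 · t* · s/√n = 3.26

The 90% CI is wider by 3.26 - 2.53 = 0.73.
Higher confidence requires a wider interval.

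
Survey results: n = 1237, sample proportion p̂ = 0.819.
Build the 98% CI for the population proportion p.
(0.794, 0.844)

Proportion CI:
SE = √(p̂(1-p̂)/n) = √(0.819 · 0.181 / 1237) = 0.01095

z* = 2.326
Margin = z* · SE = 2.326 · 0.01095 = 0.0255

CI: 0.819 ± 0.0255 = (0.794, 0.844)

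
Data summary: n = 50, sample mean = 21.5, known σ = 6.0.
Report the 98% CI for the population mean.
(19.53, 23.47)

z-interval (σ known):
z* = 2.326 for 98% confidence

Margin of error = z* · σ/√n = 2.326 · 6.0/√50 = 1.97

CI: (21.5 - 1.97, 21.5 + 1.97) = (19.53, 23.47)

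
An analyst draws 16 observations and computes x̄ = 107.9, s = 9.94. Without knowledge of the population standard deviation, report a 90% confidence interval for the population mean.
(103.54, 112.26)

t-interval (σ unknown):
df = n - 1 = 15
t* = 1.753 for 90% confidence

Margin of error = t* · s/√n = 1.753 · 9.94/√16 = 4.36

CI: (103.54, 112.26)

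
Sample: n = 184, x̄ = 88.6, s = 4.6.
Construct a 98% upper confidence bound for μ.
μ ≤ 89.30

Upper bound (one-sided):
t* = 2.068 (one-sided for 98%)
Upper bound = x̄ + t* · s/√n = 88.6 + 2.068 · 4.6/√184 = 89.30

We are 98% confident that μ ≤ 89.30.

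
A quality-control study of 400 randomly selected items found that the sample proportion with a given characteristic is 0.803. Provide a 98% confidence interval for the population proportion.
(0.757, 0.849)

Proportion CI:
SE = √(p̂(1-p̂)/n) = √(0.803 · 0.197 / 400) = 0.01989

z* = 2.326
Margin = z* · SE = 2.326 · 0.01989 = 0.0463

CI: 0.803 ± 0.0463 = (0.757, 0.849)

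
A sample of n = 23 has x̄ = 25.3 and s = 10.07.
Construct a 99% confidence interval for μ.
(19.38, 31.22)

t-interval (σ unknown):
df = n - 1 = 22
t* = 2.819 for 99% confidence

Margin of error = t* · s/√n = 2.819 · 10.07/√23 = 5.92

CI: (19.38, 31.22)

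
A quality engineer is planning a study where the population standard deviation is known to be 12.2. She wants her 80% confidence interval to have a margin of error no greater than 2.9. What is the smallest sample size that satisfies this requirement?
n ≥ 30

For margin E ≤ 2.9:
n ≥ (z* · σ / E)²
n ≥ (1.282 · 12.2 / 2.9)²
n ≥ 29.09

Minimum n = 30 (rounding up)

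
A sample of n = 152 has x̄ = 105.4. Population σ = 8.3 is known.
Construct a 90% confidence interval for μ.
(104.29, 106.51)

z-interval (σ known):
z* = 1.645 for 90% confidence

Margin of error = z* · σ/√n = 1.645 · 8.3/√152 = 1.11

CI: (105.4 - 1.11, 105.4 + 1.11) = (104.29, 106.51)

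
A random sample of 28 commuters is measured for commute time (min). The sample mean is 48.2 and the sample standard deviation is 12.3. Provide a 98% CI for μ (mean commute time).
(42.45, 53.95)

t-interval (σ unknown):
df = n - 1 = 27
t* = 2.473 for 98% confidence

Margin of error = t* · s/√n = 2.473 · 12.3/√28 = 5.75

CI: (42.45, 53.95)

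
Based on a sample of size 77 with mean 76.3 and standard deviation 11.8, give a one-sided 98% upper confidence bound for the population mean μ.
μ ≤ 79.11

Upper bound (one-sided):
t* = 2.090 (one-sided for 98%)
Upper bound = x̄ + t* · s/√n = 76.3 + 2.090 · 11.8/√77 = 79.11

We are 98% confident that μ ≤ 79.11.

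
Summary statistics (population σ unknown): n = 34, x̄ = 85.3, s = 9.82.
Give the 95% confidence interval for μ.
(81.87, 88.73)

t-interval (σ unknown):
df = n - 1 = 33
t* = 2.035 for 95% confidence

Margin of error = t* · s/√n = 2.035 · 9.82/√34 = 3.43

CI: (81.87, 88.73)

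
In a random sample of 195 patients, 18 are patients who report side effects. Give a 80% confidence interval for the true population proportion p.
(0.066, 0.119)

Proportion CI:
p̂ = 18/195 = 0.09231
SE = √(p̂(1-p̂)/n) = √(0.09231 · 0.90769 / 195) = 0.02073

z* = 1.282
Margin = z* · SE = 1.282 · 0.02073 = 0.0266

CI: 0.09231 ± 0.0266 = (0.066, 0.119)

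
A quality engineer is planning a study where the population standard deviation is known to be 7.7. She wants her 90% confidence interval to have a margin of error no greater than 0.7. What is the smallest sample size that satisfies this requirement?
n ≥ 328

For margin E ≤ 0.7:
n ≥ (z* · σ / E)²
n ≥ (1.645 · 7.7 / 0.7)²
n ≥ 327.43

Minimum n = 328 (rounding up)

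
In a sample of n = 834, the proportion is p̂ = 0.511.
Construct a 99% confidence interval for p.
(0.466, 0.556)

Proportion CI:
SE = √(p̂(1-p̂)/n) = √(0.511 · 0.489 / 834) = 0.01731

z* = 2.576
Margin = z* · SE = 2.576 · 0.01731 = 0.0446

CI: 0.511 ± 0.0446 = (0.466, 0.556)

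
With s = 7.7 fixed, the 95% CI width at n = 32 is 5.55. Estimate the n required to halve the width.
n ≈ 128

CI width ∝ 1/√n
To reduce width by factor 2, need √n to grow by 2 → need 2² = 4 times as many samples.

Current: n = 32, width = 5.55
New: n = 128, width ≈ 2.69

Width reduced by factor of 5.55/2.69 = 2.06.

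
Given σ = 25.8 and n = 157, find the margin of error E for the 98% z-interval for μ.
Margin of error = 4.79

Margin of error = z* · σ/√n
= 2.326 · 25.8/√157
= 2.326 · 25.8/12.5300
= 4.79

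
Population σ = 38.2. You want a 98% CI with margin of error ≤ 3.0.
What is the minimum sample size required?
n ≥ 878

For margin E ≤ 3.0:
n ≥ (z* · σ / E)²
n ≥ (2.326 · 38.2 / 3.0)²
n ≥ 877.21

Minimum n = 878 (rounding up)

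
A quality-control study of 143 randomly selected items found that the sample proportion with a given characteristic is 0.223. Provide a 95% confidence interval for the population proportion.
(0.155, 0.291)

Proportion CI:
SE = √(p̂(1-p̂)/n) = √(0.223 · 0.777 / 143) = 0.03481

z* = 1.960
Margin = z* · SE = 1.960 · 0.03481 = 0.0682

CI: 0.223 ± 0.0682 = (0.155, 0.291)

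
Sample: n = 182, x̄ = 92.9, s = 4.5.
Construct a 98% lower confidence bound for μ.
μ ≥ 92.21

Lower bound (one-sided):
t* = 2.069 (one-sided for 98%)
Lower bound = x̄ - t* · s/√n = 92.9 - 2.069 · 4.5/√182 = 92.21

We are 98% confident that μ ≥ 92.21.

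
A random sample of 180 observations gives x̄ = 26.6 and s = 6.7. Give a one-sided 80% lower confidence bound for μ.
μ ≥ 26.18

Lower bound (one-sided):
t* = 0.844 (one-sided for 80%)
Lower bound = x̄ - t* · s/√n = 26.6 - 0.844 · 6.7/√180 = 26.18

We are 80% confident that μ ≥ 26.18.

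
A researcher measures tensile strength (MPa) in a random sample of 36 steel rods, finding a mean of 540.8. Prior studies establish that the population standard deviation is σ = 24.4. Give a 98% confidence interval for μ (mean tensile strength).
(531.34, 550.26)

z-interval (σ known):
z* = 2.326 for 98% confidence

Margin of error = z* · σ/√n = 2.326 · 24.4/√36 = 9.46

CI: (540.8 - 9.46, 540.8 + 9.46) = (531.34, 550.26)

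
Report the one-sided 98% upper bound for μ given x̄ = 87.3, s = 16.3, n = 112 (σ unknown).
μ ≤ 90.50

Upper bound (one-sided):
t* = 2.078 (one-sided for 98%)
Upper bound = x̄ + t* · s/√n = 87.3 + 2.078 · 16.3/√112 = 90.50

We are 98% confident that μ ≤ 90.50.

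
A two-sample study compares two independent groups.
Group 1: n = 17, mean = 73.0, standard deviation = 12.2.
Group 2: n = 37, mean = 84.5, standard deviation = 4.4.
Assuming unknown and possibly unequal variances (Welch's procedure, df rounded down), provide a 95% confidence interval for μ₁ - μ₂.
(-17.93, -5.07)

Difference: x̄₁ - x̄₂ = -11.50
SE = √(s₁²/n₁ + s₂²/n₂) = √(12.2²/17 + 4.4²/37) = 3.0461
df = 17.94 → 17 (Welch–Satterthwaite, rounded down)
t* = 2.110

CI: -11.50 ± 2.110 · 3.0461 = -11.50 ± 6.43 = (-17.93, -5.07)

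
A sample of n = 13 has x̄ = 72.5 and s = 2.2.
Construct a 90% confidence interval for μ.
(71.41, 73.59)

t-interval (σ unknown):
df = n - 1 = 12
t* = 1.782 for 90% confidence

Margin of error = t* · s/√n = 1.782 · 2.2/√13 = 1.09

CI: (71.41, 73.59)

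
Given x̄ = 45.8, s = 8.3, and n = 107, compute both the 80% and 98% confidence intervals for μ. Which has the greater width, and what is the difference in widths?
98% CI is wider by 1.72

df = 106
80% CI: t* = 1.290, (44.76, 46.84), width = 2 · t* · s/√n = 2.07
98% CI: t* = 2.362, (43.90, 47.70), width = 2 · t* · s/√n = 3.79

The 98% CI is wider by 3.79 - 2.07 = 1.72.
Higher confidence requires a wider interval.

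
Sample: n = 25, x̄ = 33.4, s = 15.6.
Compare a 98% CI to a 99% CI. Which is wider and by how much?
99% CI is wider by 1.90

df = 24
98% CI: t* = 2.492, (25.62, 41.18), width = 2 · t* · s/√n = 15.55
99% CI: t* = 2.797, (24.67, 42.13), width = 2 · t* · s/√n = 17.45

The 99% CI is wider by 17.45 - 15.55 = 1.90.
Higher confidence requires a wider interval.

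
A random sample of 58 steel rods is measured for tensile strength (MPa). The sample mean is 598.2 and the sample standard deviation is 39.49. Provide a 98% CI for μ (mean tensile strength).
(585.79, 610.61)

t-interval (σ unknown):
df = n - 1 = 57
t* = 2.394 for 98% confidence

Margin of error = t* · s/√n = 2.394 · 39.49/√58 = 12.41

CI: (585.79, 610.61)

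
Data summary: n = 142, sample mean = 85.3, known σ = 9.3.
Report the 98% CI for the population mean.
(83.48, 87.12)

z-interval (σ known):
z* = 2.326 for 98% confidence

Margin of error = z* · σ/√n = 2.326 · 9.3/√142 = 1.82

CI: (85.3 - 1.82, 85.3 + 1.82) = (83.48, 87.12)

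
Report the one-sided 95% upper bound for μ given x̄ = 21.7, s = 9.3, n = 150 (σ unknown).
μ ≤ 22.96

Upper bound (one-sided):
t* = 1.655 (one-sided for 95%)
Upper bound = x̄ + t* · s/√n = 21.7 + 1.655 · 9.3/√150 = 22.96

We are 95% confident that μ ≤ 22.96.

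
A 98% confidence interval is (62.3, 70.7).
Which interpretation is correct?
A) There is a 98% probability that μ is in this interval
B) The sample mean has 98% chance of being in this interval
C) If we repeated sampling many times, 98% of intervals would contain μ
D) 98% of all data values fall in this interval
C

A) Wrong — μ is fixed; the randomness lives in the interval, not in μ.
B) Wrong — x̄ is observed and sits in the interval by construction.
C) Correct — this is the frequentist long-run coverage interpretation.
D) Wrong — a CI is about the parameter μ, not individual data values.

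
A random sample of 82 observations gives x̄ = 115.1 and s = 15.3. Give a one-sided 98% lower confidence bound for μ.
μ ≥ 111.57

Lower bound (one-sided):
t* = 2.087 (one-sided for 98%)
Lower bound = x̄ - t* · s/√n = 115.1 - 2.087 · 15.3/√82 = 111.57

We are 98% confident that μ ≥ 111.57.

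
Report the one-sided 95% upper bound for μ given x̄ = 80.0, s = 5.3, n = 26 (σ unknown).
μ ≤ 81.78

Upper bound (one-sided):
t* = 1.708 (one-sided for 95%)
Upper bound = x̄ + t* · s/√n = 80.0 + 1.708 · 5.3/√26 = 81.78

We are 95% confident that μ ≤ 81.78.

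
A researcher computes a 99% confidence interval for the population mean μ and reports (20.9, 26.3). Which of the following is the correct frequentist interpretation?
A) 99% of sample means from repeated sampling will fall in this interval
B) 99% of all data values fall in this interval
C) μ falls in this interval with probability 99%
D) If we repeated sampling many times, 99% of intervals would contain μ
D

A) Wrong — coverage applies to intervals containing μ, not to future x̄ values.
B) Wrong — a CI is about the parameter μ, not individual data values.
C) Wrong — μ is fixed; the randomness lives in the interval, not in μ.
D) Correct — this is the frequentist long-run coverage interpretation.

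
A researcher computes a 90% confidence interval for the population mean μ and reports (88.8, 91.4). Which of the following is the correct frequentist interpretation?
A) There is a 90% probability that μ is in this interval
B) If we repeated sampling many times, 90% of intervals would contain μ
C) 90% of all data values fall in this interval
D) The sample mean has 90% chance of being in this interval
B

A) Wrong — μ is fixed; the randomness lives in the interval, not in μ.
B) Correct — this is the frequentist long-run coverage interpretation.
C) Wrong — a CI is about the parameter μ, not individual data values.
D) Wrong — x̄ is observed and sits in the interval by construction.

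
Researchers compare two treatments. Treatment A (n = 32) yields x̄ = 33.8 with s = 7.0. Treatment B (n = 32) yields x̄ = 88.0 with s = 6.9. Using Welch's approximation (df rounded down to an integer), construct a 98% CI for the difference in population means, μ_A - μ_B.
(-58.35, -50.05)

Difference: x̄₁ - x̄₂ = -54.20
SE = √(s₁²/n₁ + s₂²/n₂) = √(7.0²/32 + 6.9²/32) = 1.7375
df = 61.99 → 61 (Welch–Satterthwaite, rounded down)
t* = 2.389

CI: -54.20 ± 2.389 · 1.7375 = -54.20 ± 4.15 = (-58.35, -50.05)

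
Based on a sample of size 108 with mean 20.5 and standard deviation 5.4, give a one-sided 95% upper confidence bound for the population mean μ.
μ ≤ 21.36

Upper bound (one-sided):
t* = 1.659 (one-sided for 95%)
Upper bound = x̄ + t* · s/√n = 20.5 + 1.659 · 5.4/√108 = 21.36

We are 95% confident that μ ≤ 21.36.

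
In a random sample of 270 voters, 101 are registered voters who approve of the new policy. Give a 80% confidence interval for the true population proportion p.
(0.336, 0.412)

Proportion CI:
p̂ = 101/270 = 0.37407
SE = √(p̂(1-p̂)/n) = √(0.37407 · 0.62593 / 270) = 0.02945

z* = 1.282
Margin = z* · SE = 1.282 · 0.02945 = 0.0378

CI: 0.37407 ± 0.0378 = (0.336, 0.412)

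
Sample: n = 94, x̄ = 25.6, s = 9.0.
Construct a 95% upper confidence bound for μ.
μ ≤ 27.14

Upper bound (one-sided):
t* = 1.661 (one-sided for 95%)
Upper bound = x̄ + t* · s/√n = 25.6 + 1.661 · 9.0/√94 = 27.14

We are 95% confident that μ ≤ 27.14.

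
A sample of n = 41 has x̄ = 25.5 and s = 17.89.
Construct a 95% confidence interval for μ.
(19.85, 31.15)

t-interval (σ unknown):
df = n - 1 = 40
t* = 2.021 for 95% confidence

Margin of error = t* · s/√n = 2.021 · 17.89/√41 = 5.65

CI: (19.85, 31.15)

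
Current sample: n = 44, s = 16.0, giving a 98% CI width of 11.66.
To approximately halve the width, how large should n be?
n ≈ 176

CI width ∝ 1/√n
To reduce width by factor 2, need √n to grow by 2 → need 2² = 4 times as many samples.

Current: n = 44, width = 11.66
New: n = 176, width ≈ 5.66

Width reduced by factor of 11.66/5.66 = 2.06.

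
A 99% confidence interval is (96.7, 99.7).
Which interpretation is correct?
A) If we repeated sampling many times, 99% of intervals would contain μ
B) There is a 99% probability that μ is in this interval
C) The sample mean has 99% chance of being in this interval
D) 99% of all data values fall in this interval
A

A) Correct — this is the frequentist long-run coverage interpretation.
B) Wrong — μ is fixed; the randomness lives in the interval, not in μ.
C) Wrong — x̄ is observed and sits in the interval by construction.
D) Wrong — a CI is about the parameter μ, not individual data values.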